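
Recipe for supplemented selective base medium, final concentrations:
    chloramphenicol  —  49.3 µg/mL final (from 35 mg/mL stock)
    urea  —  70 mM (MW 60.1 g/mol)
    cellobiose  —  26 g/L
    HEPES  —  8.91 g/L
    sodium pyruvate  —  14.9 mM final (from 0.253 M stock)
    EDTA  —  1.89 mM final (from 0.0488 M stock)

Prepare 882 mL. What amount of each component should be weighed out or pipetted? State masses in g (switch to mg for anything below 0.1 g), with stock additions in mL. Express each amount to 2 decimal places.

chloramphenicol 1.24 mL; urea 3.71 g; cellobiose 22.93 g; HEPES 7.86 g; sodium pyruvate 51.94 mL; EDTA 34.16 mL

Working volume: 882 mL = 0.882 L.
chloramphenicol: dilute stock: 49.3 µg/mL × 882 mL ÷ 35000 µg/mL = 1.24 mL
urea: 70 mmol/L × 60.1 g/mol × 0.882 L ÷ 1000 = 3.71 g
cellobiose: 26 g/L × 0.882 L = 22.93 g
HEPES: 8.91 g/L × 0.882 L = 7.86 g
sodium pyruvate: V = C2·V2/C1 = 14.9 mM × 882 mL ÷ 253 mM = 51.94 mL
EDTA: dilute stock: 1.89 mM × 882 mL ÷ 48.8 mM = 34.16 mL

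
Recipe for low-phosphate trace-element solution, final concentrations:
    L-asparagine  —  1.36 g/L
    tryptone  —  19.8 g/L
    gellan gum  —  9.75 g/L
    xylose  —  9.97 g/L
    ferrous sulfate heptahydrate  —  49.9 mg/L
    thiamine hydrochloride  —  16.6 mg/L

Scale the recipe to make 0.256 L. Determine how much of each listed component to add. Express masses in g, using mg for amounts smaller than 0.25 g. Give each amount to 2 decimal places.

L-asparagine 0.35 g; tryptone 5.07 g; gellan gum 2.50 g; xylose 2.55 g; ferrous sulfate heptahydrate 12.77 mg; thiamine hydrochloride 4.25 mg

Working volume: 0.256 L.
L-asparagine: 1.36 g/L × 0.256 L = 0.35 g
tryptone: 19.8 g/L × 0.256 L = 5.07 g
gellan gum: 9.75 g/L × 0.256 L = 2.50 g
xylose: 9.97 g/L × 0.256 L = 2.55 g
ferrous sulfate heptahydrate: 49.9 mg/L × 0.256 L = 12.77 mg
thiamine hydrochloride: 16.6 mg/L × 0.256 L = 4.25 mg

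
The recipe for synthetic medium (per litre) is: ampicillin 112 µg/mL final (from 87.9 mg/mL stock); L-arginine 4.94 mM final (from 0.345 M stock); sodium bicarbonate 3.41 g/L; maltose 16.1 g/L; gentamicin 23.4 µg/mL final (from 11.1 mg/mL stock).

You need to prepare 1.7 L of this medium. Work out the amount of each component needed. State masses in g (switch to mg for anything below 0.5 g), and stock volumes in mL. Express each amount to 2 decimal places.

Scale factor relative to 1 L: 1.7.
ampicillin: dilute stock: 112 µg/mL × 1700 mL ÷ 87900 µg/mL = 2.17 mL
L-arginine: C1V1 = C2V2 → 4.94 mM × 1700 mL ÷ 345 mM = 24.34 mL
sodium bicarbonate: 3.41 g/L × 1.7 L = 5.80 g
maltose: 16.1 g/L × 1.7 L = 27.37 g
gentamicin: dilute stock: 23.4 µg/mL × 1700 mL ÷ 11100 µg/mL = 3.58 mL

ampicillin 2.17 mL; L-arginine 24.34 mL; sodium bicarbonate 5.80 g; maltose 27.37 g; gentamicin 3.58 mL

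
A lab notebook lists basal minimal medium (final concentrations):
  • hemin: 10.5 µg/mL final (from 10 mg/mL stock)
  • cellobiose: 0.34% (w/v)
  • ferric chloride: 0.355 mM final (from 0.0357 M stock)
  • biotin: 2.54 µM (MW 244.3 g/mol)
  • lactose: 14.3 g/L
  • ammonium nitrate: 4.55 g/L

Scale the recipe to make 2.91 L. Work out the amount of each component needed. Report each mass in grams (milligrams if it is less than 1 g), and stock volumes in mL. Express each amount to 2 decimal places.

hemin 3.06 mL; cellobiose 9.89 g; ferric chloride 28.94 mL; biotin 1.81 mg; lactose 41.61 g; ammonium nitrate 13.24 g

Scale factor relative to 1 L: 2.91.
hemin: dilute stock: 10.5 µg/mL × 2910 mL ÷ 10000 µg/mL = 3.06 mL
cellobiose: 0.34 g per 100 mL × 2910 mL ÷ 100 = 9.89 g
ferric chloride: dilute stock: 0.355 mM × 2910 mL ÷ 35.7 mM = 28.94 mL
biotin: 2.54 µmol/L × 244.3 g/mol × 2.91 L ÷ 1000 = 1.81 mg
lactose: 14.3 g/L × 2.91 L = 41.61 g
ammonium nitrate: 4.55 g/L × 2.91 L = 13.24 g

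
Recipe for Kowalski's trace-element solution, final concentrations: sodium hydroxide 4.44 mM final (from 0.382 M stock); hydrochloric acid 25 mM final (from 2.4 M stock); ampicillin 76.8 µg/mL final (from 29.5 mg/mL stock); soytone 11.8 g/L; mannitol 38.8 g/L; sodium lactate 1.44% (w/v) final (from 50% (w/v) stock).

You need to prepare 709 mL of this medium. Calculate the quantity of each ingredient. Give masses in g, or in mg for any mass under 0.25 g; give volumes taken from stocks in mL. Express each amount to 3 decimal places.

Scale factor relative to 1 L: 0.709.
sodium hydroxide: V = C2·V2/C1 = 4.44 mM × 709 mL ÷ 382 mM = 8.241 mL
hydrochloric acid: V = C2·V2/C1 = 25 mM × 709 mL ÷ 2400 mM = 7.385 mL
ampicillin: dilute stock: 76.8 µg/mL × 709 mL ÷ 29500 µg/mL = 1.846 mL
soytone: 11.8 g/L × 0.709 L = 8.366 g
mannitol: 38.8 g/L × 0.709 L = 27.509 g
sodium lactate: V = C2·V2/C1 = 1.44% ÷ 50% × 709 mL = 20.419 mL

sodium hydroxide 8.241 mL; hydrochloric acid 7.385 mL; ampicillin 1.846 mL; soytone 8.366 g; mannitol 27.509 g; sodium lactate 20.419 mL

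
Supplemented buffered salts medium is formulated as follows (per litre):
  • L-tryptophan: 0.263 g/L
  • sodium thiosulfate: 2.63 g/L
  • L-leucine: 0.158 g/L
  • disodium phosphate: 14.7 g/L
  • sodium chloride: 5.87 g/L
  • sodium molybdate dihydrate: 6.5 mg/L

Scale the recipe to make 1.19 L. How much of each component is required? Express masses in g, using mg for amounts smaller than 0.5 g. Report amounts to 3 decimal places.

L-tryptophan 312.970 mg; sodium thiosulfate 3.130 g; L-leucine 188.020 mg; disodium phosphate 17.493 g; sodium chloride 6.985 g; sodium molybdate dihydrate 7.735 mg

Working volume: 1.19 L.
L-tryptophan: 0.263 g/L × 1.19 L = 0.31297 g = 312.970 mg
sodium thiosulfate: 2.63 g/L × 1.19 L = 3.130 g
L-leucine: 0.158 g/L × 1.19 L = 0.18802 g = 188.020 mg
disodium phosphate: 14.7 g/L × 1.19 L = 17.493 g
sodium chloride: 5.87 g/L × 1.19 L = 6.985 g
sodium molybdate dihydrate: 6.5 mg/L × 1.19 L = 7.735 mg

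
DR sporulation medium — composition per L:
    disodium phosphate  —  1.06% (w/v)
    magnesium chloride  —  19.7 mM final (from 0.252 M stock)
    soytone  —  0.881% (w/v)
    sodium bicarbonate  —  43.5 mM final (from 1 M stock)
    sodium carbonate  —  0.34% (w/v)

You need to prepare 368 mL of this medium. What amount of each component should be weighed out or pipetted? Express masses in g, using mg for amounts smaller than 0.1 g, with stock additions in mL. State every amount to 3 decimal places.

Scale factor relative to 1 L: 0.368.
disodium phosphate: 1.06% w/v = 10.6 g/L → 10.6 × 0.368 L = 3.901 g
magnesium chloride: V = C2·V2/C1 = 19.7 mM × 368 mL ÷ 252 mM = 28.768 mL
soytone: 0.881 g per 100 mL × 368 mL ÷ 100 = 3.242 g
sodium bicarbonate: V = C2·V2/C1 = 43.5 mM × 368 mL ÷ 1000 mM = 16.008 mL
sodium carbonate: 0.34% w/v = 3.4 g/L → 3.4 × 0.368 L = 1.251 g

disodium phosphate 3.901 g; magnesium chloride 28.768 mL; soytone 3.242 g; sodium bicarbonate 16.008 mL; sodium carbonate 1.251 g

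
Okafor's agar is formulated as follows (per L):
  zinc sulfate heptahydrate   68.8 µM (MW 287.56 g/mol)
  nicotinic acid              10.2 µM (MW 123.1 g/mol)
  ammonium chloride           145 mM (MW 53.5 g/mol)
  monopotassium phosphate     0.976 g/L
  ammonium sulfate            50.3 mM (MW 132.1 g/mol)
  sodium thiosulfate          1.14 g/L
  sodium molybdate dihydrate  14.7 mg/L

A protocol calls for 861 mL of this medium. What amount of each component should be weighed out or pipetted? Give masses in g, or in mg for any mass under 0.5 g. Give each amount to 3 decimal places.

Working volume: 861 mL = 0.861 L.
zinc sulfate heptahydrate: 68.8 µmol/L × 287.56 g/mol × 0.861 L ÷ 1000 = 17.034 mg
nicotinic acid: 10.2 µmol/L × 123.1 g/mol × 0.861 L ÷ 1000 = 1.081 mg
ammonium chloride: 145 mmol/L × 53.5 g/mol × 0.861 L ÷ 1000 = 6.679 g
monopotassium phosphate: 0.976 g/L × 0.861 L = 0.840 g
ammonium sulfate: 50.3 mmol/L × 132.1 g/mol × 0.861 L ÷ 1000 = 5.721 g
sodium thiosulfate: 1.14 g/L × 0.861 L = 0.982 g
sodium molybdate dihydrate: 14.7 mg/L × 0.861 L = 12.657 mg

zinc sulfate heptahydrate 17.034 mg; nicotinic acid 1.081 mg; ammonium chloride 6.679 g; monopotassium phosphate 0.840 g; ammonium sulfate 5.721 g; sodium thiosulfate 0.982 g; sodium molybdate dihydrate 12.657 mg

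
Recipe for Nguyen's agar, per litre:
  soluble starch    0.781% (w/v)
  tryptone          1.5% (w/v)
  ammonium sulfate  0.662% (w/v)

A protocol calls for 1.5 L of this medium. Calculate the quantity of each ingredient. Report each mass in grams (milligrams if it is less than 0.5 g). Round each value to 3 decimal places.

soluble starch 11.715 g; tryptone 22.500 g; ammonium sulfate 9.930 g

Working volume: 1.5 L.
soluble starch: 0.781 g per 100 mL × 1500 mL ÷ 100 = 11.715 g
tryptone: 1.5% w/v = 15 g/L → 15 × 1.5 L = 22.500 g
ammonium sulfate: 0.662 g per 100 mL × 1500 mL ÷ 100 = 9.930 g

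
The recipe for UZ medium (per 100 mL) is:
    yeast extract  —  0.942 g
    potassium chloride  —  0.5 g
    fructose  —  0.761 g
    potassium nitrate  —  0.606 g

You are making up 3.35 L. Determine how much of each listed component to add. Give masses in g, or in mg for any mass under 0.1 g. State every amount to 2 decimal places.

yeast extract 31.56 g; potassium chloride 16.75 g; fructose 25.49 g; potassium nitrate 20.30 g

Scale factor = 3350 mL / 100 mL = 33.5.
yeast extract: 0.942 g × (3350 mL / 100 mL) = 31.56 g
potassium chloride: 0.5 g × (3350 mL / 100 mL) = 16.75 g
fructose: 0.761 g × (3350 mL / 100 mL) = 25.49 g
potassium nitrate: 0.606 g × (3350 mL / 100 mL) = 20.30 g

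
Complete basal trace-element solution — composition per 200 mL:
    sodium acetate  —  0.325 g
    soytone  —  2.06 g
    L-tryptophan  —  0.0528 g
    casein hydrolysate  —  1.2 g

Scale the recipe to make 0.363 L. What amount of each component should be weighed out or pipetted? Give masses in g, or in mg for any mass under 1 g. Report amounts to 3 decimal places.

Ratio of target to recipe volume: 363 / 200 = 1.815.
sodium acetate: 0.325 g × (363 mL / 200 mL) = 0.589875 g = 589.875 mg
soytone: 2.06 g × (363 mL / 200 mL) = 3.739 g
L-tryptophan: 0.0528 g × (363 mL / 200 mL) = 0.095832 g = 95.832 mg
casein hydrolysate: 1.2 g × (363 mL / 200 mL) = 2.178 g

sodium acetate 589.875 mg; soytone 3.739 g; L-tryptophan 95.832 mg; casein hydrolysate 2.178 g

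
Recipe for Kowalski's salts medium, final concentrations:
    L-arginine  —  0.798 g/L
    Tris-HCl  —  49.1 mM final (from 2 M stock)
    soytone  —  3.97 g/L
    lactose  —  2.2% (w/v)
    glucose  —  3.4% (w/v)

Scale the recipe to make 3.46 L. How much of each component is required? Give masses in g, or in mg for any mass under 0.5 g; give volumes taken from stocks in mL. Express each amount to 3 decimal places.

Scale factor relative to 1 L: 3.46.
L-arginine: 0.798 g/L × 3.46 L = 2.761 g
Tris-HCl: dilute stock: 49.1 mM × 3460 mL ÷ 2000 mM = 84.943 mL
soytone: 3.97 g/L × 3.46 L = 13.736 g
lactose: 2.2% w/v = 22 g/L → 22 × 3.46 L = 76.120 g
glucose: 3.4 g per 100 mL × 3460 mL ÷ 100 = 117.640 g

L-arginine 2.761 g; Tris-HCl 84.943 mL; soytone 13.736 g; lactose 76.120 g; glucose 117.640 g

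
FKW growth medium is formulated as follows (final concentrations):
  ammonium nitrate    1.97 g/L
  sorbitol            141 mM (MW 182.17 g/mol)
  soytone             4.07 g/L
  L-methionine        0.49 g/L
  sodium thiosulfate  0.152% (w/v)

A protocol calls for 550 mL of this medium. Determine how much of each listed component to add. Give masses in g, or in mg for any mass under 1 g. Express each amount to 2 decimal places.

Working volume: 550 mL = 0.55 L.
ammonium nitrate: 1.97 g/L × 0.55 L = 1.08 g
sorbitol: 141 mmol/L × 182.17 g/mol × 0.55 L ÷ 1000 = 14.13 g
soytone: 4.07 g/L × 0.55 L = 2.24 g
L-methionine: 0.49 g/L × 0.55 L = 0.2695 g = 269.50 mg
sodium thiosulfate: 0.152% w/v = 1.52 g/L → 1.52 × 0.55 L = 0.836 g = 836.00 mg

ammonium nitrate 1.08 g; sorbitol 14.13 g; soytone 2.24 g; L-methionine 269.50 mg; sodium thiosulfate 836.00 mg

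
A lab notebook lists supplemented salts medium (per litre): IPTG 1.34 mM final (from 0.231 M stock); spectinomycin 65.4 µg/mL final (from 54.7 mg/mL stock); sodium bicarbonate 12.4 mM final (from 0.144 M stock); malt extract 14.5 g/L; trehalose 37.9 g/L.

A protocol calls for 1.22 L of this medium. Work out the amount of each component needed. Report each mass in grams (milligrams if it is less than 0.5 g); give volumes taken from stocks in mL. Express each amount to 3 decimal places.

IPTG 7.077 mL; spectinomycin 1.459 mL; sodium bicarbonate 105.056 mL; malt extract 17.690 g; trehalose 46.238 g

Working volume: 1.22 L.
IPTG: dilute stock: 1.34 mM × 1220 mL ÷ 231 mM = 7.077 mL
spectinomycin: dilute stock: 65.4 µg/mL × 1220 mL ÷ 54700 µg/mL = 1.459 mL
sodium bicarbonate: C1V1 = C2V2 → 12.4 mM × 1220 mL ÷ 144 mM = 105.056 mL
malt extract: 14.5 g/L × 1.22 L = 17.690 g
trehalose: 37.9 g/L × 1.22 L = 46.238 g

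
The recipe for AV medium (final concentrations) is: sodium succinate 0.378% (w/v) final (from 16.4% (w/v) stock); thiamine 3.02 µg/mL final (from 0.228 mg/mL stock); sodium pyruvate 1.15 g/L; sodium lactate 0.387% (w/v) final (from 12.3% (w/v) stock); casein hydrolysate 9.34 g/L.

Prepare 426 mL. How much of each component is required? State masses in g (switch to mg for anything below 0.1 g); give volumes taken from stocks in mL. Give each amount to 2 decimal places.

Target volume = 426 mL = 0.426 L.
sodium succinate: V = C2·V2/C1 = 0.378% ÷ 16.4% × 426 mL = 9.82 mL
thiamine: C1V1 = C2V2 → 3.02 µg/mL × 426 mL ÷ 228 µg/mL = 5.64 mL
sodium pyruvate: 1.15 g/L × 0.426 L = 0.49 g
sodium lactate: V = C2·V2/C1 = 0.387% ÷ 12.3% × 426 mL = 13.40 mL
casein hydrolysate: 9.34 g/L × 0.426 L = 3.98 g

sodium succinate 9.82 mL; thiamine 5.64 mL; sodium pyruvate 0.49 g; sodium lactate 13.40 mL; casein hydrolysate 3.98 g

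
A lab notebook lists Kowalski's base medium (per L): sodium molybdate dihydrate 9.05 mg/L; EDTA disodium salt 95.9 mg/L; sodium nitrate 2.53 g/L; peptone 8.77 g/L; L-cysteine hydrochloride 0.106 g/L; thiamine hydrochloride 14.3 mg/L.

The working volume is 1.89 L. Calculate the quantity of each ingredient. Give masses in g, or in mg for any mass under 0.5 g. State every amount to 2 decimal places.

Working volume: 1.89 L.
sodium molybdate dihydrate: 9.05 mg/L × 1.89 L = 17.10 mg
EDTA disodium salt: 95.9 mg/L × 1.89 L = 181.25 mg
sodium nitrate: 2.53 g/L × 1.89 L = 4.78 g
peptone: 8.77 g/L × 1.89 L = 16.58 g
L-cysteine hydrochloride: 0.106 g/L × 1.89 L = 0.20034 g = 200.34 mg
thiamine hydrochloride: 14.3 mg/L × 1.89 L = 27.03 mg

sodium molybdate dihydrate 17.10 mg; EDTA disodium salt 181.25 mg; sodium nitrate 4.78 g; peptone 16.58 g; L-cysteine hydrochloride 200.34 mg; thiamine hydrochloride 27.03 mg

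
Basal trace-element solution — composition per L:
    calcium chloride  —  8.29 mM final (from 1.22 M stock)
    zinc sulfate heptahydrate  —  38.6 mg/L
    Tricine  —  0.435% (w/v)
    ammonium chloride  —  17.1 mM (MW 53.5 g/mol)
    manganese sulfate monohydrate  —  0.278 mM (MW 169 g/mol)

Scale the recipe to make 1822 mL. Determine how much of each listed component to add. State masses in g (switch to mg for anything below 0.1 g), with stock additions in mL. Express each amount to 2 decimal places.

calcium chloride 12.38 mL; zinc sulfate heptahydrate 70.33 mg; Tricine 7.93 g; ammonium chloride 1.67 g; manganese sulfate monohydrate 85.60 mg

Working volume: 1822 mL = 1.822 L.
calcium chloride: dilute stock: 8.29 mM × 1822 mL ÷ 1220 mM = 12.38 mL
zinc sulfate heptahydrate: 38.6 mg/L × 1.822 L = 70.33 mg
Tricine: 0.435 g per 100 mL × 1822 mL ÷ 100 = 7.93 g
ammonium chloride: 17.1 mmol/L × 53.5 g/mol × 1.822 L ÷ 1000 = 1.67 g
manganese sulfate monohydrate: 0.278 mmol/L × 169 mg/mmol × 1.822 L = 85.60 mg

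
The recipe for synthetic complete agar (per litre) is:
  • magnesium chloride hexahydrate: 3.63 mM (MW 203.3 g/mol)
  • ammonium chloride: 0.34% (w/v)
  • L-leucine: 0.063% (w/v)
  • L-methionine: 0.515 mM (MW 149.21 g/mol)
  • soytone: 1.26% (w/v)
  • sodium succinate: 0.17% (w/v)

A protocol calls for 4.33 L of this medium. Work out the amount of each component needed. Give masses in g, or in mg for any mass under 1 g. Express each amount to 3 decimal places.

Working volume: 4.33 L.
magnesium chloride hexahydrate: 3.63 mmol/L × 203.3 g/mol × 4.33 L ÷ 1000 = 3.195 g
ammonium chloride: 0.34 g per 100 mL × 4330 mL ÷ 100 = 14.722 g
L-leucine: 0.063% w/v = 0.63 g/L → 0.63 × 4.33 L = 2.728 g
L-methionine: 0.515 mmol/L × 149.21 mg/mmol × 4.33 L = 332.731 mg
soytone: 1.26 g per 100 mL × 4330 mL ÷ 100 = 54.558 g
sodium succinate: 0.17 g per 100 mL × 4330 mL ÷ 100 = 7.361 g

magnesium chloride hexahydrate 3.195 g; ammonium chloride 14.722 g; L-leucine 2.728 g; L-methionine 332.731 mg; soytone 54.558 g; sodium succinate 7.361 g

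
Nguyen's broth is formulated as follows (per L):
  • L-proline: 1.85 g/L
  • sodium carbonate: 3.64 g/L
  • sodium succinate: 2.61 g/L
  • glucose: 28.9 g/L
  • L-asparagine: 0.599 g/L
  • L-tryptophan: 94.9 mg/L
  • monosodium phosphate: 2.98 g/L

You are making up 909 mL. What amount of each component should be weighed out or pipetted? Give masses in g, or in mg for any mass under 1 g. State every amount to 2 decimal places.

Scale factor relative to 1 L: 0.909.
L-proline: 1.85 g/L × 0.909 L = 1.68 g
sodium carbonate: 3.64 g/L × 0.909 L = 3.31 g
sodium succinate: 2.61 g/L × 0.909 L = 2.37 g
glucose: 28.9 g/L × 0.909 L = 26.27 g
L-asparagine: 0.599 g/L × 0.909 L = 0.544491 g = 544.49 mg
L-tryptophan: 94.9 mg/L × 0.909 L = 86.26 mg
monosodium phosphate: 2.98 g/L × 0.909 L = 2.71 g

L-proline 1.68 g; sodium carbonate 3.31 g; sodium succinate 2.37 g; glucose 26.27 g; L-asparagine 544.49 mg; L-tryptophan 86.26 mg; monosodium phosphate 2.71 g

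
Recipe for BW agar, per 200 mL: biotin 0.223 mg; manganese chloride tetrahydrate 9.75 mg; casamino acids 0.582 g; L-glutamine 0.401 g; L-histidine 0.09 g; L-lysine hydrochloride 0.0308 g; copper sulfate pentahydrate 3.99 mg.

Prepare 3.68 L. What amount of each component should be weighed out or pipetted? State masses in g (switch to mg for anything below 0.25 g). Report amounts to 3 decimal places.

biotin 4.103 mg; manganese chloride tetrahydrate 179.400 mg; casamino acids 10.709 g; L-glutamine 7.378 g; L-histidine 1.656 g; L-lysine hydrochloride 0.567 g; copper sulfate pentahydrate 73.416 mg

Scale factor = 3680 mL / 200 mL = 18.4.
biotin: 0.223 mg × (3680 mL / 200 mL) = 4.103 mg
manganese chloride tetrahydrate: 9.75 mg × (3680 mL / 200 mL) = 179.400 mg
casamino acids: 0.582 g × (3680 mL / 200 mL) = 10.709 g
L-glutamine: 0.401 g × (3680 mL / 200 mL) = 7.378 g
L-histidine: 0.09 g × (3680 mL / 200 mL) = 1.656 g
L-lysine hydrochloride: 0.0308 g × (3680 mL / 200 mL) = 0.567 g
copper sulfate pentahydrate: 3.99 mg × (3680 mL / 200 mL) = 73.416 mg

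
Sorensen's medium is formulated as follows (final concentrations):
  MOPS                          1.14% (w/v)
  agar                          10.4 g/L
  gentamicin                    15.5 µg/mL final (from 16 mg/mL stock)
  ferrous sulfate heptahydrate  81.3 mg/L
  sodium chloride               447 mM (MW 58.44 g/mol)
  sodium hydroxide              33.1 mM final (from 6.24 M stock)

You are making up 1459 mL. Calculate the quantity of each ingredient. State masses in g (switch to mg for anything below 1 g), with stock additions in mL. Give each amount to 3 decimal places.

Target volume = 1459 mL = 1.459 L.
MOPS: 1.14% w/v = 11.4 g/L → 11.4 × 1.459 L = 16.633 g
agar: 10.4 g/L × 1.459 L = 15.174 g
gentamicin: V = C2·V2/C1 = 15.5 µg/mL × 1459 mL ÷ 16000 µg/mL = 1.413 mL
ferrous sulfate heptahydrate: 81.3 mg/L × 1.459 L = 118.617 mg
sodium chloride: 447 mmol/L × 58.44 g/mol × 1.459 L ÷ 1000 = 38.113 g
sodium hydroxide: C1V1 = C2V2 → 33.1 mM × 1459 mL ÷ 6240 mM = 7.739 mL

MOPS 16.633 g; agar 15.174 g; gentamicin 1.413 mL; ferrous sulfate heptahydrate 118.617 mg; sodium chloride 38.113 g; sodium hydroxide 7.739 mL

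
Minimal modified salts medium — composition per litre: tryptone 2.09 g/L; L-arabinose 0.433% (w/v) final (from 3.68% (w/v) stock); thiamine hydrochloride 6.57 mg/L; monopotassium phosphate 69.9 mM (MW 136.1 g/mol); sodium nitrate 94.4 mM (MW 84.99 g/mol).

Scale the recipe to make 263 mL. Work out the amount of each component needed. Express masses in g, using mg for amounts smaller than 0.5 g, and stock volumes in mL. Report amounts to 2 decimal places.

tryptone 0.55 g; L-arabinose 30.95 mL; thiamine hydrochloride 1.73 mg; monopotassium phosphate 2.50 g; sodium nitrate 2.11 g

Scale factor relative to 1 L: 0.263.
tryptone: 2.09 g/L × 0.263 L = 0.55 g
L-arabinose: V = C2·V2/C1 = 0.433% ÷ 3.68% × 263 mL = 30.95 mL
thiamine hydrochloride: 6.57 mg/L × 0.263 L = 1.73 mg
monopotassium phosphate: 69.9 mmol/L × 136.1 g/mol × 0.263 L ÷ 1000 = 2.50 g
sodium nitrate: 94.4 mmol/L × 84.99 g/mol × 0.263 L ÷ 1000 = 2.11 g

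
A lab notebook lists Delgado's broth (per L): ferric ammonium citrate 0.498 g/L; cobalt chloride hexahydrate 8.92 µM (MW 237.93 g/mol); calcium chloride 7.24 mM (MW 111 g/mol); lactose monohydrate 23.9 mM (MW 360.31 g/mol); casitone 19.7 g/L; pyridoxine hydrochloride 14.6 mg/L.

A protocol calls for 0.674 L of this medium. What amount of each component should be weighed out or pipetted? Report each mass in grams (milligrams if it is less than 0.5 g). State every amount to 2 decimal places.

Working volume: 0.674 L.
ferric ammonium citrate: 0.498 g/L × 0.674 L = 0.335652 g = 335.65 mg
cobalt chloride hexahydrate: 8.92 µmol/L × 237.93 g/mol × 0.674 L ÷ 1000 = 1.43 mg
calcium chloride: 7.24 mmol/L × 111 g/mol × 0.674 L ÷ 1000 = 0.54 g
lactose monohydrate: 23.9 mmol/L × 360.31 g/mol × 0.674 L ÷ 1000 = 5.80 g
casitone: 19.7 g/L × 0.674 L = 13.28 g
pyridoxine hydrochloride: 14.6 mg/L × 0.674 L = 9.84 mg

ferric ammonium citrate 335.65 mg; cobalt chloride hexahydrate 1.43 mg; calcium chloride 0.54 g; lactose monohydrate 5.80 g; casitone 13.28 g; pyridoxine hydrochloride 9.84 mg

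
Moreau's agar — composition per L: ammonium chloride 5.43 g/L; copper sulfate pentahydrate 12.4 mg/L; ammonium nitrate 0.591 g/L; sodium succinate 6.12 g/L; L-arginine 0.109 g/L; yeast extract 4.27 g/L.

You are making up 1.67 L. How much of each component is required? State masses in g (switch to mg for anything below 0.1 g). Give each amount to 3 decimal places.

ammonium chloride 9.068 g; copper sulfate pentahydrate 20.708 mg; ammonium nitrate 0.987 g; sodium succinate 10.220 g; L-arginine 0.182 g; yeast extract 7.131 g

Scale factor relative to 1 L: 1.67.
ammonium chloride: 5.43 g/L × 1.67 L = 9.068 g
copper sulfate pentahydrate: 12.4 mg/L × 1.67 L = 20.708 mg
ammonium nitrate: 0.591 g/L × 1.67 L = 0.987 g
sodium succinate: 6.12 g/L × 1.67 L = 10.220 g
L-arginine: 0.109 g/L × 1.67 L = 0.182 g
yeast extract: 4.27 g/L × 1.67 L = 7.131 g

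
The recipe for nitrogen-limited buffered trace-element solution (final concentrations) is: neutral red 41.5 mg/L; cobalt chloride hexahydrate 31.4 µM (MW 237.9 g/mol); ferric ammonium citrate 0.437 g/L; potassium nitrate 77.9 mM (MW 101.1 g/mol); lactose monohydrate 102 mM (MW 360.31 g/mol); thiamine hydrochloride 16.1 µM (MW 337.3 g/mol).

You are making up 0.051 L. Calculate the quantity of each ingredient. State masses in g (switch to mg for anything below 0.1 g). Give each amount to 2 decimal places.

Scale factor relative to 1 L: 0.051.
neutral red: 41.5 mg/L × 0.051 L = 2.12 mg
cobalt chloride hexahydrate: 31.4 µmol/L × 237.9 g/mol × 0.051 L ÷ 1000 = 0.38 mg
ferric ammonium citrate: 0.437 g/L × 0.051 L = 0.022287 g = 22.29 mg
potassium nitrate: 77.9 mmol/L × 101.1 g/mol × 0.051 L ÷ 1000 = 0.40 g
lactose monohydrate: 102 mmol/L × 360.31 g/mol × 0.051 L ÷ 1000 = 1.87 g
thiamine hydrochloride: 16.1 µmol/L × 337.3 g/mol × 0.051 L ÷ 1000 = 0.28 mg

neutral red 2.12 mg; cobalt chloride hexahydrate 0.38 mg; ferric ammonium citrate 22.29 mg; potassium nitrate 0.40 g; lactose monohydrate 1.87 g; thiamine hydrochloride 0.28 mg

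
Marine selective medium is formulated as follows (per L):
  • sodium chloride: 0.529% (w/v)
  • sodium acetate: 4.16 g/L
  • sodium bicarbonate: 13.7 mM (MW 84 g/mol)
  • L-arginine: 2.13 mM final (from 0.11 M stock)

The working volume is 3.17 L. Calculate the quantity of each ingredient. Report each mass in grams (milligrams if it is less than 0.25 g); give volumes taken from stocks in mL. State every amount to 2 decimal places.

sodium chloride 16.77 g; sodium acetate 13.19 g; sodium bicarbonate 3.65 g; L-arginine 61.38 mL

Working volume: 3.17 L.
sodium chloride: 0.529% w/v = 5.29 g/L → 5.29 × 3.17 L = 16.77 g
sodium acetate: 4.16 g/L × 3.17 L = 13.19 g
sodium bicarbonate: 13.7 mmol/L × 84 g/mol × 3.17 L ÷ 1000 = 3.65 g
L-arginine: C1V1 = C2V2 → 2.13 mM × 3170 mL ÷ 110 mM = 61.38 mL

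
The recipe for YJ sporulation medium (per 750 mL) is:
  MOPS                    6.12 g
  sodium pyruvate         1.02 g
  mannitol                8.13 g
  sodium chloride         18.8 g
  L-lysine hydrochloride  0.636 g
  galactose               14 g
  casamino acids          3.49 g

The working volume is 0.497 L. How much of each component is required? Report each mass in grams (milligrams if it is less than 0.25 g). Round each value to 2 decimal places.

Scale factor = 497 mL / 750 mL = 0.662667.
MOPS: 6.12 g × (497 mL / 750 mL) = 4.06 g
sodium pyruvate: 1.02 g × (497 mL / 750 mL) = 0.68 g
mannitol: 8.13 g × (497 mL / 750 mL) = 5.39 g
sodium chloride: 18.8 g × (497 mL / 750 mL) = 12.46 g
L-lysine hydrochloride: 0.636 g × (497 mL / 750 mL) = 0.42 g
galactose: 14 g × (497 mL / 750 mL) = 9.28 g
casamino acids: 3.49 g × (497 mL / 750 mL) = 2.31 g

MOPS 4.06 g; sodium pyruvate 0.68 g; mannitol 5.39 g; sodium chloride 12.46 g; L-lysine hydrochloride 0.42 g; galactose 9.28 g; casamino acids 2.31 g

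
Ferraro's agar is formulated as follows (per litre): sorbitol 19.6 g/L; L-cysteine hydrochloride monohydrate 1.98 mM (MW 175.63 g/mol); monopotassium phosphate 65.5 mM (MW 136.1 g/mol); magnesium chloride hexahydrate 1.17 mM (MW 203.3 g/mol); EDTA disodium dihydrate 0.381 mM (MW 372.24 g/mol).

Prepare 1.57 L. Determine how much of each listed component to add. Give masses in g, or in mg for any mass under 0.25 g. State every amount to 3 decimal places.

sorbitol 30.772 g; L-cysteine hydrochloride monohydrate 0.546 g; monopotassium phosphate 13.996 g; magnesium chloride hexahydrate 0.373 g; EDTA disodium dihydrate 222.663 mg

Working volume: 1.57 L.
sorbitol: 19.6 g/L × 1.57 L = 30.772 g
L-cysteine hydrochloride monohydrate: 1.98 mmol/L × 175.63 g/mol × 1.57 L ÷ 1000 = 0.546 g
monopotassium phosphate: 65.5 mmol/L × 136.1 g/mol × 1.57 L ÷ 1000 = 13.996 g
magnesium chloride hexahydrate: 1.17 mmol/L × 203.3 g/mol × 1.57 L ÷ 1000 = 0.373 g
EDTA disodium dihydrate: 0.381 mmol/L × 372.24 mg/mmol × 1.57 L = 222.663 mg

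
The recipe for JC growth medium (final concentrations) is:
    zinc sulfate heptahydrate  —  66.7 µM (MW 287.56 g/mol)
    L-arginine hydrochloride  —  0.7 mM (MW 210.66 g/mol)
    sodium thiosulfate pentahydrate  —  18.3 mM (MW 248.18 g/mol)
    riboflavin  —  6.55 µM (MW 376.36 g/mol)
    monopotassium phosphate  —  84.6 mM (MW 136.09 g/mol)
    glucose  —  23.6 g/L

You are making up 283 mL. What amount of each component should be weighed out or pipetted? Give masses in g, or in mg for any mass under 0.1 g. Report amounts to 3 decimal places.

zinc sulfate heptahydrate 5.428 mg; L-arginine hydrochloride 41.732 mg; sodium thiosulfate pentahydrate 1.285 g; riboflavin 0.698 mg; monopotassium phosphate 3.258 g; glucose 6.679 g

Scale factor relative to 1 L: 0.283.
zinc sulfate heptahydrate: 66.7 µmol/L × 287.56 g/mol × 0.283 L ÷ 1000 = 5.428 mg
L-arginine hydrochloride: 0.7 mmol/L × 210.66 mg/mmol × 0.283 L = 41.732 mg
sodium thiosulfate pentahydrate: 18.3 mmol/L × 248.18 g/mol × 0.283 L ÷ 1000 = 1.285 g
riboflavin: 6.55 µmol/L × 376.36 g/mol × 0.283 L ÷ 1000 = 0.698 mg
monopotassium phosphate: 84.6 mmol/L × 136.09 g/mol × 0.283 L ÷ 1000 = 3.258 g
glucose: 23.6 g/L × 0.283 L = 6.679 g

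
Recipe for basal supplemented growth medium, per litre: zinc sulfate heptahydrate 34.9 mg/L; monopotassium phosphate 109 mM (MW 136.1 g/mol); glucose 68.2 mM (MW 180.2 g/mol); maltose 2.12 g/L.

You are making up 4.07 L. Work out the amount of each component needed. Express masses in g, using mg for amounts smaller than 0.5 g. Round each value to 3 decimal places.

Scale factor relative to 1 L: 4.07.
zinc sulfate heptahydrate: 34.9 mg/L × 4.07 L = 142.043 mg
monopotassium phosphate: 109 mmol/L × 136.1 g/mol × 4.07 L ÷ 1000 = 60.378 g
glucose: 68.2 mmol/L × 180.2 g/mol × 4.07 L ÷ 1000 = 50.019 g
maltose: 2.12 g/L × 4.07 L = 8.628 g

zinc sulfate heptahydrate 142.043 mg; monopotassium phosphate 60.378 g; glucose 50.019 g; maltose 8.628 g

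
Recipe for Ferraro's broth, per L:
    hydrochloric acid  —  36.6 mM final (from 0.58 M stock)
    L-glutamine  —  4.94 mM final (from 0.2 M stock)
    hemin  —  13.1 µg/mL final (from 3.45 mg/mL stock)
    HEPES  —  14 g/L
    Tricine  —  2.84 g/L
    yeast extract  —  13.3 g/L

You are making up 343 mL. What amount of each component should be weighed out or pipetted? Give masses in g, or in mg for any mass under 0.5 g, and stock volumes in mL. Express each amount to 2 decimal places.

hydrochloric acid 21.64 mL; L-glutamine 8.47 mL; hemin 1.30 mL; HEPES 4.80 g; Tricine 0.97 g; yeast extract 4.56 g

Working volume: 343 mL = 0.343 L.
hydrochloric acid: V = C2·V2/C1 = 36.6 mM × 343 mL ÷ 580 mM = 21.64 mL
L-glutamine: dilute stock: 4.94 mM × 343 mL ÷ 200 mM = 8.47 mL
hemin: dilute stock: 13.1 µg/mL × 343 mL ÷ 3450 µg/mL = 1.30 mL
HEPES: 14 g/L × 0.343 L = 4.80 g
Tricine: 2.84 g/L × 0.343 L = 0.97 g
yeast extract: 13.3 g/L × 0.343 L = 4.56 g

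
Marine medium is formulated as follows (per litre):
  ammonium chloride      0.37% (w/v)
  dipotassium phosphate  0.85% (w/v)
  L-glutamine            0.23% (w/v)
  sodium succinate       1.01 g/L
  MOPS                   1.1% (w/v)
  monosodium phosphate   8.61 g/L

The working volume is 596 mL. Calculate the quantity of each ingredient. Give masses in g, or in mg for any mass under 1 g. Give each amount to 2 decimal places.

ammonium chloride 2.21 g; dipotassium phosphate 5.07 g; L-glutamine 1.37 g; sodium succinate 601.96 mg; MOPS 6.56 g; monosodium phosphate 5.13 g

Working volume: 596 mL = 0.596 L.
ammonium chloride: 0.37 g per 100 mL × 596 mL ÷ 100 = 2.21 g
dipotassium phosphate: 0.85% w/v = 8.5 g/L → 8.5 × 0.596 L = 5.07 g
L-glutamine: 0.23 g per 100 mL × 596 mL ÷ 100 = 1.37 g
sodium succinate: 1.01 g/L × 0.596 L = 0.60196 g = 601.96 mg
MOPS: 1.1% w/v = 11 g/L → 11 × 0.596 L = 6.56 g
monosodium phosphate: 8.61 g/L × 0.596 L = 5.13 g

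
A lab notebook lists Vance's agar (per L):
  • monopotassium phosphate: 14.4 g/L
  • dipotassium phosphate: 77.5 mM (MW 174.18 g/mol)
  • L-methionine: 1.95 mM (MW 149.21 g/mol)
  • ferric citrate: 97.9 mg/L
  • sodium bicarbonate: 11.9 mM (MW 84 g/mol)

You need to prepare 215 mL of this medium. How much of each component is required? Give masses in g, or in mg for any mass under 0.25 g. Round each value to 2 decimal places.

monopotassium phosphate 3.10 g; dipotassium phosphate 2.90 g; L-methionine 62.56 mg; ferric citrate 21.05 mg; sodium bicarbonate 214.91 mg

Target volume = 215 mL = 0.215 L.
monopotassium phosphate: 14.4 g/L × 0.215 L = 3.10 g
dipotassium phosphate: 77.5 mmol/L × 174.18 g/mol × 0.215 L ÷ 1000 = 2.90 g
L-methionine: 1.95 mmol/L × 149.21 mg/mmol × 0.215 L = 62.56 mg
ferric citrate: 97.9 mg/L × 0.215 L = 21.05 mg
sodium bicarbonate: 11.9 mmol/L × 84 mg/mmol × 0.215 L = 214.91 mg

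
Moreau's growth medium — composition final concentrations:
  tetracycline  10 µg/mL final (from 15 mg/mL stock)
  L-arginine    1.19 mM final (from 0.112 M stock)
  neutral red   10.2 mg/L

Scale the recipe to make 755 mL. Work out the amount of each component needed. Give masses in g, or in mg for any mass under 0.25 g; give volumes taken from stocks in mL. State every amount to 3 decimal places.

tetracycline 0.503 mL; L-arginine 8.022 mL; neutral red 7.701 mg

Scale factor relative to 1 L: 0.755.
tetracycline: dilute stock: 10 µg/mL × 755 mL ÷ 15000 µg/mL = 0.503 mL
L-arginine: C1V1 = C2V2 → 1.19 mM × 755 mL ÷ 112 mM = 8.022 mL
neutral red: 10.2 mg/L × 0.755 L = 7.701 mg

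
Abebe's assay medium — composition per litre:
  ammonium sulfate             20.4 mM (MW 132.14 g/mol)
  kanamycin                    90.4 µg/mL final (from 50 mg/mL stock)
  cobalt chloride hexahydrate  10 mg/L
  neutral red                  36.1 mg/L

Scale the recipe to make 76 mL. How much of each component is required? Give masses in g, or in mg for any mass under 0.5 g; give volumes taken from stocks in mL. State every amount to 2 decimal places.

ammonium sulfate 204.87 mg; kanamycin 0.14 mL; cobalt chloride hexahydrate 0.76 mg; neutral red 2.74 mg

Working volume: 76 mL = 0.076 L.
ammonium sulfate: 20.4 mmol/L × 132.14 mg/mmol × 0.076 L = 204.87 mg
kanamycin: C1V1 = C2V2 → 90.4 µg/mL × 76 mL ÷ 50000 µg/mL = 0.14 mL
cobalt chloride hexahydrate: 10 mg/L × 0.076 L = 0.76 mg
neutral red: 36.1 mg/L × 0.076 L = 2.74 mg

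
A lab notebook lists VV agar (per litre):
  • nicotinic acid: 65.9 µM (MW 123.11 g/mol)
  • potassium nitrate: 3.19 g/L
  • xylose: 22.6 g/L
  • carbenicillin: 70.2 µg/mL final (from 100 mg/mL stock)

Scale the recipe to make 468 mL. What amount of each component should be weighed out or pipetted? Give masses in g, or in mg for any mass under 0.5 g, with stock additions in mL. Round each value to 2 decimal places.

Scale factor relative to 1 L: 0.468.
nicotinic acid: 65.9 µmol/L × 123.11 g/mol × 0.468 L ÷ 1000 = 3.80 mg
potassium nitrate: 3.19 g/L × 0.468 L = 1.49 g
xylose: 22.6 g/L × 0.468 L = 10.58 g
carbenicillin: C1V1 = C2V2 → 70.2 µg/mL × 468 mL ÷ 100000 µg/mL = 0.33 mL

nicotinic acid 3.80 mg; potassium nitrate 1.49 g; xylose 10.58 g; carbenicillin 0.33 mL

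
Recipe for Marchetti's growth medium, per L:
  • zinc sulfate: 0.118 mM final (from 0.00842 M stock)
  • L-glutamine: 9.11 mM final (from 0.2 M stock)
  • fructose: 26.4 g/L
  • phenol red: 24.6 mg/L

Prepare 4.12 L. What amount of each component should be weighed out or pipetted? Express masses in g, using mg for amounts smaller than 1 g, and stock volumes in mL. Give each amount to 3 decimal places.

Working volume: 4.12 L.
zinc sulfate: dilute stock: 0.118 mM × 4120 mL ÷ 8.42 mM = 57.739 mL
L-glutamine: dilute stock: 9.11 mM × 4120 mL ÷ 200 mM = 187.666 mL
fructose: 26.4 g/L × 4.12 L = 108.768 g
phenol red: 24.6 mg/L × 4.12 L = 101.352 mg

zinc sulfate 57.739 mL; L-glutamine 187.666 mL; fructose 108.768 g; phenol red 101.352 mg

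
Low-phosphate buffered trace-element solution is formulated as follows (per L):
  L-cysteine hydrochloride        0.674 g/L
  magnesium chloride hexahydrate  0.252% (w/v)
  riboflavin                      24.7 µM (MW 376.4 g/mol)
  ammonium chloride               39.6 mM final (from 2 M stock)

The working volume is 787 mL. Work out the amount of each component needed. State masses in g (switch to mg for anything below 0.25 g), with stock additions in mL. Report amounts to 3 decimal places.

L-cysteine hydrochloride 0.530 g; magnesium chloride hexahydrate 1.983 g; riboflavin 7.317 mg; ammonium chloride 15.583 mL

Working volume: 787 mL = 0.787 L.
L-cysteine hydrochloride: 0.674 g/L × 0.787 L = 0.530 g
magnesium chloride hexahydrate: 0.252% w/v = 2.52 g/L → 2.52 × 0.787 L = 1.983 g
riboflavin: 24.7 µmol/L × 376.4 g/mol × 0.787 L ÷ 1000 = 7.317 mg
ammonium chloride: V = C2·V2/C1 = 39.6 mM × 787 mL ÷ 2000 mM = 15.583 mL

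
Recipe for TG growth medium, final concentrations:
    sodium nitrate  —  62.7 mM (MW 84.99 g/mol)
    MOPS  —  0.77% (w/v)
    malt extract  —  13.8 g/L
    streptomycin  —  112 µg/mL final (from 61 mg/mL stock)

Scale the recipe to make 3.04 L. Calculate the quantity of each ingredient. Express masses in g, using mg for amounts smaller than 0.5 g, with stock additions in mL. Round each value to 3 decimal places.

sodium nitrate 16.200 g; MOPS 23.408 g; malt extract 41.952 g; streptomycin 5.582 mL

Scale factor relative to 1 L: 3.04.
sodium nitrate: 62.7 mmol/L × 84.99 g/mol × 3.04 L ÷ 1000 = 16.200 g
MOPS: 0.77% w/v = 7.7 g/L → 7.7 × 3.04 L = 23.408 g
malt extract: 13.8 g/L × 3.04 L = 41.952 g
streptomycin: dilute stock: 112 µg/mL × 3040 mL ÷ 61000 µg/mL = 5.582 mL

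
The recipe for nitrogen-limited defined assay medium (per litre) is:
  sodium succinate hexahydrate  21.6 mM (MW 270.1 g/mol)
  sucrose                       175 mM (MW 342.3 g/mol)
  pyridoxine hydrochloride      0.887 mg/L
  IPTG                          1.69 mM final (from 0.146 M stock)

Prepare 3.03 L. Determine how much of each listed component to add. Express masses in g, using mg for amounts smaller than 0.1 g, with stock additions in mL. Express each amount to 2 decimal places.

sodium succinate hexahydrate 17.68 g; sucrose 181.50 g; pyridoxine hydrochloride 2.69 mg; IPTG 35.07 mL

Scale factor relative to 1 L: 3.03.
sodium succinate hexahydrate: 21.6 mmol/L × 270.1 g/mol × 3.03 L ÷ 1000 = 17.68 g
sucrose: 175 mmol/L × 342.3 g/mol × 3.03 L ÷ 1000 = 181.50 g
pyridoxine hydrochloride: 0.887 mg/L × 3.03 L = 2.69 mg
IPTG: dilute stock: 1.69 mM × 3030 mL ÷ 146 mM = 35.07 mL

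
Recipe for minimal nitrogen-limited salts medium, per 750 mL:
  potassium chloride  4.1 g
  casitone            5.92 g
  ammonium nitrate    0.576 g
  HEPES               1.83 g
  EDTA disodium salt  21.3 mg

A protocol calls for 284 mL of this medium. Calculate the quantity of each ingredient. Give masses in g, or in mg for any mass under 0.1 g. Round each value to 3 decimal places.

Scale factor = 284 mL / 750 mL = 0.378667.
potassium chloride: 4.1 g × (284 mL / 750 mL) = 1.553 g
casitone: 5.92 g × (284 mL / 750 mL) = 2.242 g
ammonium nitrate: 0.576 g × (284 mL / 750 mL) = 0.218 g
HEPES: 1.83 g × (284 mL / 750 mL) = 0.693 g
EDTA disodium salt: 21.3 mg × (284 mL / 750 mL) = 8.066 mg

potassium chloride 1.553 g; casitone 2.242 g; ammonium nitrate 0.218 g; HEPES 0.693 g; EDTA disodium salt 8.066 mg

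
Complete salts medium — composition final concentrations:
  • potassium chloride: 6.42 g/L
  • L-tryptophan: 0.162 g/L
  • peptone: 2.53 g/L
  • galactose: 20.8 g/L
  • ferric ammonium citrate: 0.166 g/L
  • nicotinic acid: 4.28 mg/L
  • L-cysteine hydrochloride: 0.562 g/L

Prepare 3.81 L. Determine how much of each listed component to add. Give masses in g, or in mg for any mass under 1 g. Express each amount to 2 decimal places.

potassium chloride 24.46 g; L-tryptophan 617.22 mg; peptone 9.64 g; galactose 79.25 g; ferric ammonium citrate 632.46 mg; nicotinic acid 16.31 mg; L-cysteine hydrochloride 2.14 g

Working volume: 3.81 L.
potassium chloride: 6.42 g/L × 3.81 L = 24.46 g
L-tryptophan: 0.162 g/L × 3.81 L = 0.61722 g = 617.22 mg
peptone: 2.53 g/L × 3.81 L = 9.64 g
galactose: 20.8 g/L × 3.81 L = 79.25 g
ferric ammonium citrate: 0.166 g/L × 3.81 L = 0.63246 g = 632.46 mg
nicotinic acid: 4.28 mg/L × 3.81 L = 16.31 mg
L-cysteine hydrochloride: 0.562 g/L × 3.81 L = 2.14 g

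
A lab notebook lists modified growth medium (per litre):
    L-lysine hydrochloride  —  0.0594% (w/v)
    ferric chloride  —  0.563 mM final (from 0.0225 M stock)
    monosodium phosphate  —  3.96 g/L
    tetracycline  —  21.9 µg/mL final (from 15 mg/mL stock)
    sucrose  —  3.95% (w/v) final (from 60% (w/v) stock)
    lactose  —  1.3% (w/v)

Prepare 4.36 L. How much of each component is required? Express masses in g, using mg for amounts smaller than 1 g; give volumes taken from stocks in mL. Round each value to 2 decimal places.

Scale factor relative to 1 L: 4.36.
L-lysine hydrochloride: 0.0594 g per 100 mL × 4360 mL ÷ 100 = 2.59 g
ferric chloride: dilute stock: 0.563 mM × 4360 mL ÷ 22.5 mM = 109.10 mL
monosodium phosphate: 3.96 g/L × 4.36 L = 17.27 g
tetracycline: dilute stock: 21.9 µg/mL × 4360 mL ÷ 15000 µg/mL = 6.37 mL
sucrose: V = C2·V2/C1 = 3.95% ÷ 60% × 4360 mL = 287.03 mL
lactose: 1.3 g per 100 mL × 4360 mL ÷ 100 = 56.68 g

L-lysine hydrochloride 2.59 g; ferric chloride 109.10 mL; monosodium phosphate 17.27 g; tetracycline 6.37 mL; sucrose 287.03 mL; lactose 56.68 g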